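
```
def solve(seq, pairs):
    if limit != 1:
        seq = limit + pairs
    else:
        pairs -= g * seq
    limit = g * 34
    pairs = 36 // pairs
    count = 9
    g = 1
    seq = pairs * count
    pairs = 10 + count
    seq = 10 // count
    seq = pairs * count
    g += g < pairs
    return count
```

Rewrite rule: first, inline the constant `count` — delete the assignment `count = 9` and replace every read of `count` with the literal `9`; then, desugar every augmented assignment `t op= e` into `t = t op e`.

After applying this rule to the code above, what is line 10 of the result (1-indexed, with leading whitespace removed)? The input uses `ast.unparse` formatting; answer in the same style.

Transformed code:
def solve(seq, pairs):
    if limit != 1:
        seq = limit + pairs
    else:
        pairs = pairs - g * seq
    limit = g * 34
    pairs = 36 // pairs
    g = 1
    seq = pairs * 9
    pairs = 10 + 9
    seq = 10 // 9
    seq = pairs * 9
    g = g + (g < pairs)
    return 9

pairs = 10 + 9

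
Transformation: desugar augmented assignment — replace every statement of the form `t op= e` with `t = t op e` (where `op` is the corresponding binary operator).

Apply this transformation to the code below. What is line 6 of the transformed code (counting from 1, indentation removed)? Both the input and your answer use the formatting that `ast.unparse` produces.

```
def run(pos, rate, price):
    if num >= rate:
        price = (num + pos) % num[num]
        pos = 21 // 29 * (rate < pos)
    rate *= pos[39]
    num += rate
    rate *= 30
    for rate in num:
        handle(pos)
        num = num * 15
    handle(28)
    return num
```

Transformed code:
def run(pos, rate, price):
    if num >= rate:
        price = (num + pos) % num[num]
        pos = 21 // 29 * (rate < pos)
    rate = rate * pos[39]
    num = num + rate
    rate = rate * 30
    for rate in num:
        handle(pos)
        num = num * 15
    handle(28)
    return num

num = num + rate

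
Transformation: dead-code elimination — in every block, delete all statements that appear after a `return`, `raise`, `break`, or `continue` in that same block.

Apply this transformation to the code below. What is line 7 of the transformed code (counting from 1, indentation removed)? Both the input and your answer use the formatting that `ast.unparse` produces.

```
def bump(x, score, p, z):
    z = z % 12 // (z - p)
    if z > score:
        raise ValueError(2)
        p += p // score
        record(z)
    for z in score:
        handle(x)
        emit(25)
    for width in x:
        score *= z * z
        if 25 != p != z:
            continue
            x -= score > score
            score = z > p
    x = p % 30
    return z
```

Transformed code:
def bump(x, score, p, z):
    z = z % 12 // (z - p)
    if z > score:
        raise ValueError(2)
    for z in score:
        handle(x)
        emit(25)
    for width in x:
        score *= z * z
        if 25 != p != z:
            continue
    x = p % 30
    return z

emit(25)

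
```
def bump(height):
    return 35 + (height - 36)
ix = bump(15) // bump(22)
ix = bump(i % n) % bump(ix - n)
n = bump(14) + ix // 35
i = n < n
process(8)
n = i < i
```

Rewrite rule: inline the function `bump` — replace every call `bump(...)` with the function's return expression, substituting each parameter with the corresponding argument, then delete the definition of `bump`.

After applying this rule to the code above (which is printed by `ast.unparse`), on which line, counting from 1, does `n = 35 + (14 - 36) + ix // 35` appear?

Transformed code:
ix = (35 + (15 - 36)) // (35 + (22 - 36))
ix = (35 + (i % n - 36)) % (35 + (ix - n - 36))
n = 35 + (14 - 36) + ix // 35
i = n < n
process(8)
n = i < i

3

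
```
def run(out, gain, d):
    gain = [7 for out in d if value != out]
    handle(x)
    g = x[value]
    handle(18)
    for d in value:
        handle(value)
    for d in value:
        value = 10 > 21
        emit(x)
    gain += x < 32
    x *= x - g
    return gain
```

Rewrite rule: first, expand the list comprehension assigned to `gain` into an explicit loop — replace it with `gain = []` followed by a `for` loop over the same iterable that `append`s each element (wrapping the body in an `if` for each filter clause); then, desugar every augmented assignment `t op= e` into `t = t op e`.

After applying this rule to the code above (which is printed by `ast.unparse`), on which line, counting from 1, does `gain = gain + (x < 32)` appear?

14

Transformed code:
def run(out, gain, d):
    gain = []
    for out in d:
        if value != out:
            gain.append(7)
    handle(x)
    g = x[value]
    handle(18)
    for d in value:
        handle(value)
    for d in value:
        value = 10 > 21
        emit(x)
    gain = gain + (x < 32)
    x = x * (x - g)
    return gain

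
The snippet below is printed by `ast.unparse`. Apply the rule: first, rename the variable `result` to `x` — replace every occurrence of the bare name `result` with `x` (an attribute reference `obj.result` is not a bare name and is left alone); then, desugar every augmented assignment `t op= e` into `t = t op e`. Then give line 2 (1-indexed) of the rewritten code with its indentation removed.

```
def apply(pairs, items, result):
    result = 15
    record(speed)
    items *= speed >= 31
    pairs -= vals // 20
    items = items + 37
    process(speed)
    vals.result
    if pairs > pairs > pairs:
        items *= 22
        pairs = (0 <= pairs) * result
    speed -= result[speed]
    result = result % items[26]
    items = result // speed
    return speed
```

Transformed code:
def apply(pairs, items, x):
    x = 15
    record(speed)
    items = items * (speed >= 31)
    pairs = pairs - vals // 20
    items = items + 37
    process(speed)
    vals.result
    if pairs > pairs > pairs:
        items = items * 22
        pairs = (0 <= pairs) * x
    speed = speed - x[speed]
    x = x % items[26]
    items = x // speed
    return speed

x = 15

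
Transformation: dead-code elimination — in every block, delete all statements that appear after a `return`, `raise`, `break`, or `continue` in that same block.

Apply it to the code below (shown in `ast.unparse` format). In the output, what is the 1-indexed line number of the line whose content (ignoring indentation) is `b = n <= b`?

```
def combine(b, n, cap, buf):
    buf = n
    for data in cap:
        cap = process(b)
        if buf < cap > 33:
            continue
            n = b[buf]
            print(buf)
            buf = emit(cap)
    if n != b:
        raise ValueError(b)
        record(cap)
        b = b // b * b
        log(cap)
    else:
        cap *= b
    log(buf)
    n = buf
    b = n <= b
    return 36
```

13

Transformed code:
def combine(b, n, cap, buf):
    buf = n
    for data in cap:
        cap = process(b)
        if buf < cap > 33:
            continue
    if n != b:
        raise ValueError(b)
    else:
        cap *= b
    log(buf)
    n = buf
    b = n <= b
    return 36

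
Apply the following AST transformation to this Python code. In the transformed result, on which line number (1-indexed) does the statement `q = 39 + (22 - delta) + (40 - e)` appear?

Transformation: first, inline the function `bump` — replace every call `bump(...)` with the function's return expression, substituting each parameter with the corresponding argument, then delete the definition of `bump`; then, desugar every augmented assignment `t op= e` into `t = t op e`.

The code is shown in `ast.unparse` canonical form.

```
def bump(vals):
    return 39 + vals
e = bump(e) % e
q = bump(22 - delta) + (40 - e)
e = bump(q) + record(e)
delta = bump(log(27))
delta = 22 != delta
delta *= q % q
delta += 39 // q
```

Transformed code:
e = (39 + e) % e
q = 39 + (22 - delta) + (40 - e)
e = 39 + q + record(e)
delta = 39 + log(27)
delta = 22 != delta
delta = delta * (q % q)
delta = delta + 39 // q

2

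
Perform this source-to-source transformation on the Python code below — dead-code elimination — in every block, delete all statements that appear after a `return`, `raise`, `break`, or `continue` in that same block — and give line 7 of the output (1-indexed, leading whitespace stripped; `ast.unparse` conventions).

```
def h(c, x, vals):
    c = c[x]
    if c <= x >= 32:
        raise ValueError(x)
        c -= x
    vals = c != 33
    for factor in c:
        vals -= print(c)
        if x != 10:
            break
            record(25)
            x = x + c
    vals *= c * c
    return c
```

Transformed code:
def h(c, x, vals):
    c = c[x]
    if c <= x >= 32:
        raise ValueError(x)
    vals = c != 33
    for factor in c:
        vals -= print(c)
        if x != 10:
            break
    vals *= c * c
    return c

vals -= print(c)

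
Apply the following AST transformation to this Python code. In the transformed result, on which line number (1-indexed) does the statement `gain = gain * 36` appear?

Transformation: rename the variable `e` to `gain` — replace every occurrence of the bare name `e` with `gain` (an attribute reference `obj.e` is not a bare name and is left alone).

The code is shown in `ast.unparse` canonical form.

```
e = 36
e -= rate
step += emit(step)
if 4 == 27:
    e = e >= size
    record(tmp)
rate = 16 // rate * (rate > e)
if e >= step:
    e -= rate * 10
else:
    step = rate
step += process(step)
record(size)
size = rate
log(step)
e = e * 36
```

16

Transformed code:
gain = 36
gain -= rate
step += emit(step)
if 4 == 27:
    gain = gain >= size
    record(tmp)
rate = 16 // rate * (rate > gain)
if gain >= step:
    gain -= rate * 10
else:
    step = rate
step += process(step)
record(size)
size = rate
log(step)
gain = gain * 36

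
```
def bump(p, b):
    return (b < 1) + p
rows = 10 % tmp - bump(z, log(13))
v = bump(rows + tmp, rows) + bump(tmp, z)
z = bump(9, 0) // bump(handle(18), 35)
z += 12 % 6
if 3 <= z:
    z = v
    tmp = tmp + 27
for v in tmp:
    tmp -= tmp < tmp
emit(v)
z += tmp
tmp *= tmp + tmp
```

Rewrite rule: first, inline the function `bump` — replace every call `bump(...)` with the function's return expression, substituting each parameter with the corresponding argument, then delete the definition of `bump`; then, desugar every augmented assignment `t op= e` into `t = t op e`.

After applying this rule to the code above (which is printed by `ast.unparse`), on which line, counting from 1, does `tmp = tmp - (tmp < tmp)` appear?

Transformed code:
rows = 10 % tmp - ((log(13) < 1) + z)
v = (rows < 1) + (rows + tmp) + ((z < 1) + tmp)
z = ((0 < 1) + 9) // ((35 < 1) + handle(18))
z = z + 12 % 6
if 3 <= z:
    z = v
    tmp = tmp + 27
for v in tmp:
    tmp = tmp - (tmp < tmp)
emit(v)
z = z + tmp
tmp = tmp * (tmp + tmp)

9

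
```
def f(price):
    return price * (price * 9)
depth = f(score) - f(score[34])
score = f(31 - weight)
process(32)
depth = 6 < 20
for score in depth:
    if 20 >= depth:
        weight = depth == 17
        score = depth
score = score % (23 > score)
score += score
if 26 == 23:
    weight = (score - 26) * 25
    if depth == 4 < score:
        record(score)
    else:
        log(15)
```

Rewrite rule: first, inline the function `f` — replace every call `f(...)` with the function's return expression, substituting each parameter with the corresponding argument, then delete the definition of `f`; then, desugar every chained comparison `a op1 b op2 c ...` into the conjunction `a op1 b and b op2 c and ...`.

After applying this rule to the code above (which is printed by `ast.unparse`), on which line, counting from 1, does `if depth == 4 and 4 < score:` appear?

13

Transformed code:
depth = score * (score * 9) - score[34] * (score[34] * 9)
score = (31 - weight) * ((31 - weight) * 9)
process(32)
depth = 6 < 20
for score in depth:
    if 20 >= depth:
        weight = depth == 17
        score = depth
score = score % (23 > score)
score += score
if 26 == 23:
    weight = (score - 26) * 25
    if depth == 4 and 4 < score:
        record(score)
    else:
        log(15)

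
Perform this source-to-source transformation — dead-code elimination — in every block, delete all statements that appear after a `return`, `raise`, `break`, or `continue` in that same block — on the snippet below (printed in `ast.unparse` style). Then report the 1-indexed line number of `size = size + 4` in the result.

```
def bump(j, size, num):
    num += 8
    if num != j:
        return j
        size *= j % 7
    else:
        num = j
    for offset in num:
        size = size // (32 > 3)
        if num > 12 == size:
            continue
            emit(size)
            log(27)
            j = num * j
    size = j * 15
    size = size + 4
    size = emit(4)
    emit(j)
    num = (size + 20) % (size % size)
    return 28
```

12

Transformed code:
def bump(j, size, num):
    num += 8
    if num != j:
        return j
    else:
        num = j
    for offset in num:
        size = size // (32 > 3)
        if num > 12 == size:
            continue
    size = j * 15
    size = size + 4
    size = emit(4)
    emit(j)
    num = (size + 20) % (size % size)
    return 28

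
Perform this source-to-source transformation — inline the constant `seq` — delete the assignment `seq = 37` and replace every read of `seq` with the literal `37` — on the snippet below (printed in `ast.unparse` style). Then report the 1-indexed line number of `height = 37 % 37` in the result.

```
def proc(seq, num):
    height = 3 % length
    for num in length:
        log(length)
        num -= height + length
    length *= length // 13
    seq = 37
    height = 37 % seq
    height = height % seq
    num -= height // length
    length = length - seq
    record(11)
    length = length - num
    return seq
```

7

Transformed code:
def proc(seq, num):
    height = 3 % length
    for num in length:
        log(length)
        num -= height + length
    length *= length // 13
    height = 37 % 37
    height = height % 37
    num -= height // length
    length = length - 37
    record(11)
    length = length - num
    return 37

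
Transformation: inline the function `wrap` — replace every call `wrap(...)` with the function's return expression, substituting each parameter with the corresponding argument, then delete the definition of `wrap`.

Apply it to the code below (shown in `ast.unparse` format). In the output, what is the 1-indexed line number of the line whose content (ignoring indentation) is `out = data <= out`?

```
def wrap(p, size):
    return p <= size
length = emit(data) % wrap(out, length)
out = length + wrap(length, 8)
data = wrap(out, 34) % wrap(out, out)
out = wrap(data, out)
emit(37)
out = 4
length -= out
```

Transformed code:
length = emit(data) % (out <= length)
out = length + (length <= 8)
data = (out <= 34) % (out <= out)
out = data <= out
emit(37)
out = 4
length -= out

4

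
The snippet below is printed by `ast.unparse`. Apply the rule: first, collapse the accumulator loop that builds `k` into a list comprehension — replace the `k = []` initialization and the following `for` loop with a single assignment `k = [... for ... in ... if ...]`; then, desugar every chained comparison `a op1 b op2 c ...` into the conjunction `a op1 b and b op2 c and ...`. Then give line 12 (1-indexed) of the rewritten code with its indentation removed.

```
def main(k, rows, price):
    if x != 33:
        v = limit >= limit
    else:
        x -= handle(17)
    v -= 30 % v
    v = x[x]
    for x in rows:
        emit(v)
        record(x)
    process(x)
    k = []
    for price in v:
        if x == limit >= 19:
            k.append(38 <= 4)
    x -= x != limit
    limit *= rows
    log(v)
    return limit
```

k = [38 <= 4 for price in v if x == limit and limit >= 19]

Transformed code:
def main(k, rows, price):
    if x != 33:
        v = limit >= limit
    else:
        x -= handle(17)
    v -= 30 % v
    v = x[x]
    for x in rows:
        emit(v)
        record(x)
    process(x)
    k = [38 <= 4 for price in v if x == limit and limit >= 19]
    x -= x != limit
    limit *= rows
    log(v)
    return limit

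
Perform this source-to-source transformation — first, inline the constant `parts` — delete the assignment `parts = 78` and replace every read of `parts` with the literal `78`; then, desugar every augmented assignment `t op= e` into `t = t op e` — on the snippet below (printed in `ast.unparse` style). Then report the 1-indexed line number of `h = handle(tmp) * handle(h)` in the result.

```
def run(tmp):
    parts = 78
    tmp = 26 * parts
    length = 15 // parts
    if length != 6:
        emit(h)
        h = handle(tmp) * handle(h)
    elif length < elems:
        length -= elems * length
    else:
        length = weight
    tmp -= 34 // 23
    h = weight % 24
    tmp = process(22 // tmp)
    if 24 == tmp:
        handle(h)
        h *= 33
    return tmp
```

6

Transformed code:
def run(tmp):
    tmp = 26 * 78
    length = 15 // 78
    if length != 6:
        emit(h)
        h = handle(tmp) * handle(h)
    elif length < elems:
        length = length - elems * length
    else:
        length = weight
    tmp = tmp - 34 // 23
    h = weight % 24
    tmp = process(22 // tmp)
    if 24 == tmp:
        handle(h)
        h = h * 33
    return tmp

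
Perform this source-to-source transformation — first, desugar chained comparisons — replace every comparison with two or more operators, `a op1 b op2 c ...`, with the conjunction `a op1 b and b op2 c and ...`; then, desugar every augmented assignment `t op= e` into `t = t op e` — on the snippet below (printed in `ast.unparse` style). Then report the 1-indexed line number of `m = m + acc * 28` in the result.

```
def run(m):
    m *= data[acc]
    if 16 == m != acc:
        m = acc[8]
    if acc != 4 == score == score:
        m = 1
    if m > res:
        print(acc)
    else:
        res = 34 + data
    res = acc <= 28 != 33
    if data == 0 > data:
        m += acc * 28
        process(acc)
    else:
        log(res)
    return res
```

Transformed code:
def run(m):
    m = m * data[acc]
    if 16 == m and m != acc:
        m = acc[8]
    if acc != 4 and 4 == score and (score == score):
        m = 1
    if m > res:
        print(acc)
    else:
        res = 34 + data
    res = acc <= 28 and 28 != 33
    if data == 0 and 0 > data:
        m = m + acc * 28
        process(acc)
    else:
        log(res)
    return res

13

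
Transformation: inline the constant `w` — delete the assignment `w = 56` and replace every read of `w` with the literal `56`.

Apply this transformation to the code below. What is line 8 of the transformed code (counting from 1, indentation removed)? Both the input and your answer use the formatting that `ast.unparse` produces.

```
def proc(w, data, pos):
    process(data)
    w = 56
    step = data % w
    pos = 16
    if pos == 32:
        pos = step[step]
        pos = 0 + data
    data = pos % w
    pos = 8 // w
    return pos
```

Transformed code:
def proc(w, data, pos):
    process(data)
    step = data % 56
    pos = 16
    if pos == 32:
        pos = step[step]
        pos = 0 + data
    data = pos % 56
    pos = 8 // 56
    return pos

data = pos % 56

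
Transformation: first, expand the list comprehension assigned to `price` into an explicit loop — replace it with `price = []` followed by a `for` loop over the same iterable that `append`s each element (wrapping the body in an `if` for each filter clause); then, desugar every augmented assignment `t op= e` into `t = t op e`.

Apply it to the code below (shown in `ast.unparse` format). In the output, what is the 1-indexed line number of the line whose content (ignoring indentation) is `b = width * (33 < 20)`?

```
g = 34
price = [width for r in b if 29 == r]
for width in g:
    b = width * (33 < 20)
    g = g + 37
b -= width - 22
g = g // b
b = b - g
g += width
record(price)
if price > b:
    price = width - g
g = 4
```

Transformed code:
g = 34
price = []
for r in b:
    if 29 == r:
        price.append(width)
for width in g:
    b = width * (33 < 20)
    g = g + 37
b = b - (width - 22)
g = g // b
b = b - g
g = g + width
record(price)
if price > b:
    price = width - g
g = 4

7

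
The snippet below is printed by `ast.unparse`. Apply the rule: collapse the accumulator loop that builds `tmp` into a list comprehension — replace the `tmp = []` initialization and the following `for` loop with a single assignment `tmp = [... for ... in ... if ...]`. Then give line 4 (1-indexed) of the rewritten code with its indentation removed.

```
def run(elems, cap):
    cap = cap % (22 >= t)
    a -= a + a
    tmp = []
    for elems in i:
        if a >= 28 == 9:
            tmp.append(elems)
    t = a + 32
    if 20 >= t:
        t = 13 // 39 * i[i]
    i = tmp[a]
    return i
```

Transformed code:
def run(elems, cap):
    cap = cap % (22 >= t)
    a -= a + a
    tmp = [elems for elems in i if a >= 28 == 9]
    t = a + 32
    if 20 >= t:
        t = 13 // 39 * i[i]
    i = tmp[a]
    return i

tmp = [elems for elems in i if a >= 28 == 9]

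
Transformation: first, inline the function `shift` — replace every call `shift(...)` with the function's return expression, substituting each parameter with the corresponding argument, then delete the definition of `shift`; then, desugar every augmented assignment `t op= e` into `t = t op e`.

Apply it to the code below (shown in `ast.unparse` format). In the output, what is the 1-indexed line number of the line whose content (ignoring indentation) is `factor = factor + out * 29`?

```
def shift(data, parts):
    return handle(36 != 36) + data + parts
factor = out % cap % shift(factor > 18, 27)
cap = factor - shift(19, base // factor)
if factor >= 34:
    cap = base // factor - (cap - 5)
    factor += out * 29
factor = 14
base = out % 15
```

5

Transformed code:
factor = out % cap % (handle(36 != 36) + (factor > 18) + 27)
cap = factor - (handle(36 != 36) + 19 + base // factor)
if factor >= 34:
    cap = base // factor - (cap - 5)
    factor = factor + out * 29
factor = 14
base = out % 15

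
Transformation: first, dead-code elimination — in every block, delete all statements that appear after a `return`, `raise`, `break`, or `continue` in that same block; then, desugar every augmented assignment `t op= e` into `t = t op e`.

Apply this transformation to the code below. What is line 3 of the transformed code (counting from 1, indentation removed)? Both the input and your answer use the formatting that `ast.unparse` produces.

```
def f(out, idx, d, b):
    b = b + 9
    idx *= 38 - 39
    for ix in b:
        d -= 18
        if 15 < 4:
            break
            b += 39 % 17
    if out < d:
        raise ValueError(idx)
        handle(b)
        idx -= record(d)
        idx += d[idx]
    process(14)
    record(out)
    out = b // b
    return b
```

idx = idx * (38 - 39)

Transformed code:
def f(out, idx, d, b):
    b = b + 9
    idx = idx * (38 - 39)
    for ix in b:
        d = d - 18
        if 15 < 4:
            break
    if out < d:
        raise ValueError(idx)
    process(14)
    record(out)
    out = b // b
    return b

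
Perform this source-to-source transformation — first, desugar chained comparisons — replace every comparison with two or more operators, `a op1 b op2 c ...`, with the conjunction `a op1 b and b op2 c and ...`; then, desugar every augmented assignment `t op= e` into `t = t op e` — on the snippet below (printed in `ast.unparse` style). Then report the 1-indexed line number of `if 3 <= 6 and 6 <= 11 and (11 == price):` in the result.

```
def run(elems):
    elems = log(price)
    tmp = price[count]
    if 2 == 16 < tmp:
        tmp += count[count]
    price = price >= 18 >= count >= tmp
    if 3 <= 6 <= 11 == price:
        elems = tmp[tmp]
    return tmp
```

Transformed code:
def run(elems):
    elems = log(price)
    tmp = price[count]
    if 2 == 16 and 16 < tmp:
        tmp = tmp + count[count]
    price = price >= 18 and 18 >= count and (count >= tmp)
    if 3 <= 6 and 6 <= 11 and (11 == price):
        elems = tmp[tmp]
    return tmp

7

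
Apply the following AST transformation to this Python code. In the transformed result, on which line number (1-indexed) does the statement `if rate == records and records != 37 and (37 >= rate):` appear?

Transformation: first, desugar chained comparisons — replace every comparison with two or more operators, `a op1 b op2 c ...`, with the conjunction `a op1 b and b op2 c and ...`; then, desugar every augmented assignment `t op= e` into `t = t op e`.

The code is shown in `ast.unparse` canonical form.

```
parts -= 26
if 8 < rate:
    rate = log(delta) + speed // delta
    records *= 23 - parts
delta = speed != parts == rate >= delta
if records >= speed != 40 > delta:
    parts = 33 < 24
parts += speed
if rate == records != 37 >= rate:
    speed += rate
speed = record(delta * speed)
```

9

Transformed code:
parts = parts - 26
if 8 < rate:
    rate = log(delta) + speed // delta
    records = records * (23 - parts)
delta = speed != parts and parts == rate and (rate >= delta)
if records >= speed and speed != 40 and (40 > delta):
    parts = 33 < 24
parts = parts + speed
if rate == records and records != 37 and (37 >= rate):
    speed = speed + rate
speed = record(delta * speed)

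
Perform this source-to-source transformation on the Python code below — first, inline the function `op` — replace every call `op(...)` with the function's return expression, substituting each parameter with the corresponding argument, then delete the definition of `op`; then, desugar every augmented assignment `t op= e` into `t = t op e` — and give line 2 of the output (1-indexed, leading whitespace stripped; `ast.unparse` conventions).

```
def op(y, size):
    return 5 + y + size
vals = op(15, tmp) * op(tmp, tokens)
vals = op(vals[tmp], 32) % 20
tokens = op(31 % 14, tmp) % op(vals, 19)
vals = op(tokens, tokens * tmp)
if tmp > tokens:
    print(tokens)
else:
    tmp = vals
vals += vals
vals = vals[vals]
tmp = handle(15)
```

Transformed code:
vals = (5 + 15 + tmp) * (5 + tmp + tokens)
vals = (5 + vals[tmp] + 32) % 20
tokens = (5 + 31 % 14 + tmp) % (5 + vals + 19)
vals = 5 + tokens + tokens * tmp
if tmp > tokens:
    print(tokens)
else:
    tmp = vals
vals = vals + vals
vals = vals[vals]
tmp = handle(15)

vals = (5 + vals[tmp] + 32) % 20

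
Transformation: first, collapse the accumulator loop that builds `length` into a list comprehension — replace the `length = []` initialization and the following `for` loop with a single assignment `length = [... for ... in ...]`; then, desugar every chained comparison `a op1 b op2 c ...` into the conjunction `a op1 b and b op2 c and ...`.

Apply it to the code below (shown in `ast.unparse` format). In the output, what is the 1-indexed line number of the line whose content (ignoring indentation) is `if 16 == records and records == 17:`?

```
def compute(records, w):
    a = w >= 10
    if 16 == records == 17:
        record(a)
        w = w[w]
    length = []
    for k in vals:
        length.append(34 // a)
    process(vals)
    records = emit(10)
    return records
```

3

Transformed code:
def compute(records, w):
    a = w >= 10
    if 16 == records and records == 17:
        record(a)
        w = w[w]
    length = [34 // a for k in vals]
    process(vals)
    records = emit(10)
    return records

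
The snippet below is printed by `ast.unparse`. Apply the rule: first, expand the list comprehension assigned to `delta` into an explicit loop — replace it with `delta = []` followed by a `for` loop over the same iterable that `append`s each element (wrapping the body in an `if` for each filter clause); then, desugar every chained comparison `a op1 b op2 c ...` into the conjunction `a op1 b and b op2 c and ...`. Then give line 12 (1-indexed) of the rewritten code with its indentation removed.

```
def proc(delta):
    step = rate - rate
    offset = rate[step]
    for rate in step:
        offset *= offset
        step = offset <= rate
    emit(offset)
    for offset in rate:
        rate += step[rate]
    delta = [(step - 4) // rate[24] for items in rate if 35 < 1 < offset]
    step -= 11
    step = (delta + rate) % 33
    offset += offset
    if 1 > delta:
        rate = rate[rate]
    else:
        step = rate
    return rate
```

if 35 < 1 and 1 < offset:

Transformed code:
def proc(delta):
    step = rate - rate
    offset = rate[step]
    for rate in step:
        offset *= offset
        step = offset <= rate
    emit(offset)
    for offset in rate:
        rate += step[rate]
    delta = []
    for items in rate:
        if 35 < 1 and 1 < offset:
            delta.append((step - 4) // rate[24])
    step -= 11
    step = (delta + rate) % 33
    offset += offset
    if 1 > delta:
        rate = rate[rate]
    else:
        step = rate
    return rate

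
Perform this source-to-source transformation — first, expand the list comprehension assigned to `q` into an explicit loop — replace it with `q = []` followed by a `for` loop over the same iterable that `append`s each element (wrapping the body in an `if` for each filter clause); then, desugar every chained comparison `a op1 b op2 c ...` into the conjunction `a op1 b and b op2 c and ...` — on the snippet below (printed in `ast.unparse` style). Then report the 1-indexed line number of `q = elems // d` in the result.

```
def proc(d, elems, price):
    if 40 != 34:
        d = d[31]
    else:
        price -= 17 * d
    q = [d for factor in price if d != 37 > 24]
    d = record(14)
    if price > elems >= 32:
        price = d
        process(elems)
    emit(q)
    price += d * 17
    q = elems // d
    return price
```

16

Transformed code:
def proc(d, elems, price):
    if 40 != 34:
        d = d[31]
    else:
        price -= 17 * d
    q = []
    for factor in price:
        if d != 37 and 37 > 24:
            q.append(d)
    d = record(14)
    if price > elems and elems >= 32:
        price = d
        process(elems)
    emit(q)
    price += d * 17
    q = elems // d
    return price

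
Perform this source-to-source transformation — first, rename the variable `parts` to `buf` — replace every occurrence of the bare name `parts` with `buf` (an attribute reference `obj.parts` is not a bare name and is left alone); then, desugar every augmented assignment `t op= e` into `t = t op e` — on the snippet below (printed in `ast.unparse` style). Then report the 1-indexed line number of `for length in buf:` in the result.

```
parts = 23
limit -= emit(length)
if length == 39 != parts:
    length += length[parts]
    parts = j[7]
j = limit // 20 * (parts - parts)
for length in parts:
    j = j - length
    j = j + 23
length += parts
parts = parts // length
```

Transformed code:
buf = 23
limit = limit - emit(length)
if length == 39 != buf:
    length = length + length[buf]
    buf = j[7]
j = limit // 20 * (buf - buf)
for length in buf:
    j = j - length
    j = j + 23
length = length + buf
buf = buf // length

7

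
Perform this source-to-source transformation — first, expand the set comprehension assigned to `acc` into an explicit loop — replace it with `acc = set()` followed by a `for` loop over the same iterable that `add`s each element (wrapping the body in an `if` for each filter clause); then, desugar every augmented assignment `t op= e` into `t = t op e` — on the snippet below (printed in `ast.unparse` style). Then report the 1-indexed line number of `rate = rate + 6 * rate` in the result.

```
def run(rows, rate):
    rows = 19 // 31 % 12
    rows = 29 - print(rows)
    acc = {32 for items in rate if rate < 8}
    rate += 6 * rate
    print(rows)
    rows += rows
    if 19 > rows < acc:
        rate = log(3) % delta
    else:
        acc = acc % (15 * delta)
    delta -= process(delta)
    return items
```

Transformed code:
def run(rows, rate):
    rows = 19 // 31 % 12
    rows = 29 - print(rows)
    acc = set()
    for items in rate:
        if rate < 8:
            acc.add(32)
    rate = rate + 6 * rate
    print(rows)
    rows = rows + rows
    if 19 > rows < acc:
        rate = log(3) % delta
    else:
        acc = acc % (15 * delta)
    delta = delta - process(delta)
    return items

8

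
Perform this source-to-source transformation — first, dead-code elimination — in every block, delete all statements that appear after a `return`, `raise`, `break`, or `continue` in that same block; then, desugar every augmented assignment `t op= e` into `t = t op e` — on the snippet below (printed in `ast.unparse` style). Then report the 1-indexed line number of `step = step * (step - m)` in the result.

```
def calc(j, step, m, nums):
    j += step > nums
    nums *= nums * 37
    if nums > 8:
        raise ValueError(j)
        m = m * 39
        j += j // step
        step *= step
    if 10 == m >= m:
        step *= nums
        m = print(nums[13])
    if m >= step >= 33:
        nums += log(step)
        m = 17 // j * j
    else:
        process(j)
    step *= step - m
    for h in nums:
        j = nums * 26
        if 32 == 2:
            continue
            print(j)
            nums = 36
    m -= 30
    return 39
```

Transformed code:
def calc(j, step, m, nums):
    j = j + (step > nums)
    nums = nums * (nums * 37)
    if nums > 8:
        raise ValueError(j)
    if 10 == m >= m:
        step = step * nums
        m = print(nums[13])
    if m >= step >= 33:
        nums = nums + log(step)
        m = 17 // j * j
    else:
        process(j)
    step = step * (step - m)
    for h in nums:
        j = nums * 26
        if 32 == 2:
            continue
    m = m - 30
    return 39

14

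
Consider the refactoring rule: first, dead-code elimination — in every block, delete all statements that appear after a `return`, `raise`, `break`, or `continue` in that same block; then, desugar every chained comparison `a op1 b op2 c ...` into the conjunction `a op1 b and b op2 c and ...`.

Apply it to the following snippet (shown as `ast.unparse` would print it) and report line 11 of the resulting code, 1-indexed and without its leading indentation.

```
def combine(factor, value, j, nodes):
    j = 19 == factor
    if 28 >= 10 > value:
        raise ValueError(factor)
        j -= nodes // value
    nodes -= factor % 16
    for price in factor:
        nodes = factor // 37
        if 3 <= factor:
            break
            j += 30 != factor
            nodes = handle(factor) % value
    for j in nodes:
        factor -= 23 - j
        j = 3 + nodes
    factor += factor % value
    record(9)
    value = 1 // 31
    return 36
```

factor -= 23 - j

Transformed code:
def combine(factor, value, j, nodes):
    j = 19 == factor
    if 28 >= 10 and 10 > value:
        raise ValueError(factor)
    nodes -= factor % 16
    for price in factor:
        nodes = factor // 37
        if 3 <= factor:
            break
    for j in nodes:
        factor -= 23 - j
        j = 3 + nodes
    factor += factor % value
    record(9)
    value = 1 // 31
    return 36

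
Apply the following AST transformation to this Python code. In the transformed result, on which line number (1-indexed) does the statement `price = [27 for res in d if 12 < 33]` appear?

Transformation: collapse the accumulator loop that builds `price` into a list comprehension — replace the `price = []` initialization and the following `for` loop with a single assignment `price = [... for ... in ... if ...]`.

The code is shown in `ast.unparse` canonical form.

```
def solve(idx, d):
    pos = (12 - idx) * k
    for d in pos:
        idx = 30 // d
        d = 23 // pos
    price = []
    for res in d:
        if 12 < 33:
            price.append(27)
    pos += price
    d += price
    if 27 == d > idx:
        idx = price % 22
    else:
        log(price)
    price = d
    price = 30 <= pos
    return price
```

6

Transformed code:
def solve(idx, d):
    pos = (12 - idx) * k
    for d in pos:
        idx = 30 // d
        d = 23 // pos
    price = [27 for res in d if 12 < 33]
    pos += price
    d += price
    if 27 == d > idx:
        idx = price % 22
    else:
        log(price)
    price = d
    price = 30 <= pos
    return price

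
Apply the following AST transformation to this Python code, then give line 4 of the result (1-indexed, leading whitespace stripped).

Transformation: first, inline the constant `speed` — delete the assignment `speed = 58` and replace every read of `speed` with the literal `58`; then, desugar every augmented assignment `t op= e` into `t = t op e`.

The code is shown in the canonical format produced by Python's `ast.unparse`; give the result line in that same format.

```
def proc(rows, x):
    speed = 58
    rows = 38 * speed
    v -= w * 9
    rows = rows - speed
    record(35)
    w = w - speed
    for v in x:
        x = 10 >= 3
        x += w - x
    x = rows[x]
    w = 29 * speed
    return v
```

rows = rows - 58

Transformed code:
def proc(rows, x):
    rows = 38 * 58
    v = v - w * 9
    rows = rows - 58
    record(35)
    w = w - 58
    for v in x:
        x = 10 >= 3
        x = x + (w - x)
    x = rows[x]
    w = 29 * 58
    return v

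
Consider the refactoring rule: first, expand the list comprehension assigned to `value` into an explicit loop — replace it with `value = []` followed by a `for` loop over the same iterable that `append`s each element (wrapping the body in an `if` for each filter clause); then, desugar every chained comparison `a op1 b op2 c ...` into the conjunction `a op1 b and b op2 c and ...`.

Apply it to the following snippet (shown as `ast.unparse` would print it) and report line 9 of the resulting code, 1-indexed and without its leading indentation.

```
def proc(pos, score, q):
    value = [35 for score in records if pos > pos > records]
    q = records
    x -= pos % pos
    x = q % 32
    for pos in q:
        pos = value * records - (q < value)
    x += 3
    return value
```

for pos in q:

Transformed code:
def proc(pos, score, q):
    value = []
    for score in records:
        if pos > pos and pos > records:
            value.append(35)
    q = records
    x -= pos % pos
    x = q % 32
    for pos in q:
        pos = value * records - (q < value)
    x += 3
    return value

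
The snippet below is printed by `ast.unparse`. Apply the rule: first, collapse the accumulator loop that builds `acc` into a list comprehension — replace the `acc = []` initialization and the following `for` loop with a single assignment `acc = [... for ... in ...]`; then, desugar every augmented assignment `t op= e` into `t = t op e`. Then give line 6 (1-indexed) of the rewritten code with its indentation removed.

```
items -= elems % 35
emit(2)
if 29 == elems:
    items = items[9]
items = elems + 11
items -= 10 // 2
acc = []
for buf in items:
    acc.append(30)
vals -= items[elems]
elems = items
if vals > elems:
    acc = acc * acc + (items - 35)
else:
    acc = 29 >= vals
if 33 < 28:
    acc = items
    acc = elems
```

Transformed code:
items = items - elems % 35
emit(2)
if 29 == elems:
    items = items[9]
items = elems + 11
items = items - 10 // 2
acc = [30 for buf in items]
vals = vals - items[elems]
elems = items
if vals > elems:
    acc = acc * acc + (items - 35)
else:
    acc = 29 >= vals
if 33 < 28:
    acc = items
    acc = elems

items = items - 10 // 2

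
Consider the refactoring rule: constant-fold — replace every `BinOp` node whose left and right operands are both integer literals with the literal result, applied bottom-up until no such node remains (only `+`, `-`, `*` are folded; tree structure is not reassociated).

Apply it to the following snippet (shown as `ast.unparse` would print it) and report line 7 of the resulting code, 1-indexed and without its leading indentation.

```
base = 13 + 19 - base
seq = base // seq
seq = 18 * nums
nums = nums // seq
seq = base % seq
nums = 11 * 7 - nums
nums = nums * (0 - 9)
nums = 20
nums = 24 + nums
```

Transformed code:
base = 32 - base
seq = base // seq
seq = 18 * nums
nums = nums // seq
seq = base % seq
nums = 77 - nums
nums = nums * -9
nums = 20
nums = 24 + nums

nums = nums * -9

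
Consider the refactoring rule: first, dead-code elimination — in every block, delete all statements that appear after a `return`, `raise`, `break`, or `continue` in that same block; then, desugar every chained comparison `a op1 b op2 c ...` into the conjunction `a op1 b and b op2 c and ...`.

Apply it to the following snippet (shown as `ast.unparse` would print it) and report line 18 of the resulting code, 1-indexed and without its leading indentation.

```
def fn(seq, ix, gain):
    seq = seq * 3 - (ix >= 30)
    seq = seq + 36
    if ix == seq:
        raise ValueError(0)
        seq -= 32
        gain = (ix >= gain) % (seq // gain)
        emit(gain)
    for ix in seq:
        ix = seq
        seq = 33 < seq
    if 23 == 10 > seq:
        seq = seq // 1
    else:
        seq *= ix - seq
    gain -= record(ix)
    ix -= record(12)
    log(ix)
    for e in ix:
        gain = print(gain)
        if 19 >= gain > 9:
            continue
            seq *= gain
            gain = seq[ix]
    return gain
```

Transformed code:
def fn(seq, ix, gain):
    seq = seq * 3 - (ix >= 30)
    seq = seq + 36
    if ix == seq:
        raise ValueError(0)
    for ix in seq:
        ix = seq
        seq = 33 < seq
    if 23 == 10 and 10 > seq:
        seq = seq // 1
    else:
        seq *= ix - seq
    gain -= record(ix)
    ix -= record(12)
    log(ix)
    for e in ix:
        gain = print(gain)
        if 19 >= gain and gain > 9:
            continue
    return gain

if 19 >= gain and gain > 9: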